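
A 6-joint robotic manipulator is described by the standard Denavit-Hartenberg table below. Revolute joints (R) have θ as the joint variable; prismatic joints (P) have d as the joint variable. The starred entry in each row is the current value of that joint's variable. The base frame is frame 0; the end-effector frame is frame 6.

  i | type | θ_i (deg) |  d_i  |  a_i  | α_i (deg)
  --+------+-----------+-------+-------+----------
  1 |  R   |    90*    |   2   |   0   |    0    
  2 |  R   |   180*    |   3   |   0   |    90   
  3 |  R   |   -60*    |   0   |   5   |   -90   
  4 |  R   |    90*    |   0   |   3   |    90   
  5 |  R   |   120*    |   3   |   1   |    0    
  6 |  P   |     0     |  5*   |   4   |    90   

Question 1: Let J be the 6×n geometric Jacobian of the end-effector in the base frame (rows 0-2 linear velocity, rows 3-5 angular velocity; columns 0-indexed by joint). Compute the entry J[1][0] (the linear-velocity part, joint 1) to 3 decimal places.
axis z_0 = ẑ; lever o_n−o_0 = (0.5000,-10.2500,-4.0933)
cross product → J_v[:, 0] = (10.2500,0.5000,-0.0000)
J_ω[:, 0] = z_0
entry J[1][0] = 0.5000

0.500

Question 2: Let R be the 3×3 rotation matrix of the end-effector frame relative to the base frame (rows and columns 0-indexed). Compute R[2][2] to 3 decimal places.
End-effector z-axis (col 2 of R) = (0.8660,-0.4330,0.2500)
R[2][2] = 0.2500

0.250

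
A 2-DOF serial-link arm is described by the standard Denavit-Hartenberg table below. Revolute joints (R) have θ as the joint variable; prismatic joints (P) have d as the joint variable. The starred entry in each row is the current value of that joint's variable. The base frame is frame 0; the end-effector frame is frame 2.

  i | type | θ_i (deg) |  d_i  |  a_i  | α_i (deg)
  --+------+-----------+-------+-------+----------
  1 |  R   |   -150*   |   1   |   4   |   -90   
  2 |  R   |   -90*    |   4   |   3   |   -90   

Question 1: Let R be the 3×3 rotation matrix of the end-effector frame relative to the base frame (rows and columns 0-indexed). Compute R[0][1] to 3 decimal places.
-0.500

End-effector y-axis (col 1 of R) = (-0.5000,0.8660,-0.0000)
R[0][1] = -0.5000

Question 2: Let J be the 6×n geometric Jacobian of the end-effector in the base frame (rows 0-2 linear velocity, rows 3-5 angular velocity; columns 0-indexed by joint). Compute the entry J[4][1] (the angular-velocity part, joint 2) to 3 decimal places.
-0.866

axis z_1 = (0.5000,-0.8660,0.0000); lever o_n−o_1 = (2.0000,-3.4641,3.0000)
cross product → J_v[:, 1] = (-2.5981,-1.5000,0.0000)
J_ω[:, 1] = z_1
entry J[4][1] = -0.8660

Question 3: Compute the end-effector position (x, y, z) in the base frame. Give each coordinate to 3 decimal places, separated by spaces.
-1.464 -5.464 4.000

after link 1: o_1 = (-3.4641, -2.0000, 1.0000)
after link 2: o_2 = (-1.4641, -5.4641, 4.0000)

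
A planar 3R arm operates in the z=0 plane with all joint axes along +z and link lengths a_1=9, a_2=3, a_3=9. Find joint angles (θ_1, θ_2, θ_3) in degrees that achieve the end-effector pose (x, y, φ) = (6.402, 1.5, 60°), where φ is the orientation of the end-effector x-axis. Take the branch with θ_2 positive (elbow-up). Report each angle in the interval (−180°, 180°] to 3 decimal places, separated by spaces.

wrist centre = target − a_3·(cos φ, sin φ) = (1.9020, -6.2942)
cos θ_2 = (43.2349−9²−3²)/(2·9·3) = -0.8660; θ_2 = 149.9994° (elbow-up)
β = atan2(-6.2942,1.9020) = -73.1861°; ψ = atan2(1.5000,6.4019) = 13.1870°
θ_1 = β − ψ = -86.3731°
θ_3 = φ − θ_1 − θ_2 = -3.6262° (wrapped to (-180°,180°])

-86.373 149.999 -3.626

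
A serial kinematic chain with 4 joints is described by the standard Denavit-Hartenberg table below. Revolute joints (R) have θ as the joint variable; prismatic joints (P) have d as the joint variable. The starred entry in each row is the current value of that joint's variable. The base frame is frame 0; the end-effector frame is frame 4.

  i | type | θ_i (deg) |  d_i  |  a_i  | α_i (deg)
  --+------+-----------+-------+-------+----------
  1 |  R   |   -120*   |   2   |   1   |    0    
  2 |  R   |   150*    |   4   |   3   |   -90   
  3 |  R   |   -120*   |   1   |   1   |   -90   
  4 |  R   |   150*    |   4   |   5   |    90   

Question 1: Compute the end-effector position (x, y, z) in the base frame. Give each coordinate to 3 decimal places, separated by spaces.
after link 1: o_1 = (-0.5000, -0.8660, 2.0000)
after link 2: o_2 = (2.0981, 0.6340, 6.0000)
after link 3: o_3 = (1.1651, 1.2500, 6.8660)
after link 4: o_4 = (7.2901, 1.8995, 5.1160)

7.290 1.900 5.116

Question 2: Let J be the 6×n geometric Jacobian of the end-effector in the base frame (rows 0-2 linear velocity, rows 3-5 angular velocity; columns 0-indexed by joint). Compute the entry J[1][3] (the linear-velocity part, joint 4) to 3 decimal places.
axis z_3 = (0.7500,0.4330,0.5000); lever o_n−o_3 = (6.1250,0.6495,-1.7500)
cross product → J_v[:, 3] = (-1.0825,4.3750,-2.1651)
J_ω[:, 3] = z_3
entry J[1][3] = 4.3750

4.375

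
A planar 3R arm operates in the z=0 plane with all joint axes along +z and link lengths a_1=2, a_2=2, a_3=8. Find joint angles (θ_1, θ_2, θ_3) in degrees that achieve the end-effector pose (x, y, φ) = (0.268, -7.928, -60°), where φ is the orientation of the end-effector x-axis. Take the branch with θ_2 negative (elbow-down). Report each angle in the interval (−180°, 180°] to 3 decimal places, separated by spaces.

-149.997 -30.011 120.008

wrist centre = target − a_3·(cos φ, sin φ) = (-3.7320, -0.9998)
cos θ_2 = (14.9274−2²−2²)/(2·2·2) = 0.8659; θ_2 = -30.0113° (elbow-down)
β = atan2(-0.9998,-3.7320) = -165.0027°; ψ = atan2(-1.0003,3.7319) = -15.0056°
θ_1 = β − ψ = -149.9971°
θ_3 = φ − θ_1 − θ_2 = 120.0083° (wrapped to (-180°,180°])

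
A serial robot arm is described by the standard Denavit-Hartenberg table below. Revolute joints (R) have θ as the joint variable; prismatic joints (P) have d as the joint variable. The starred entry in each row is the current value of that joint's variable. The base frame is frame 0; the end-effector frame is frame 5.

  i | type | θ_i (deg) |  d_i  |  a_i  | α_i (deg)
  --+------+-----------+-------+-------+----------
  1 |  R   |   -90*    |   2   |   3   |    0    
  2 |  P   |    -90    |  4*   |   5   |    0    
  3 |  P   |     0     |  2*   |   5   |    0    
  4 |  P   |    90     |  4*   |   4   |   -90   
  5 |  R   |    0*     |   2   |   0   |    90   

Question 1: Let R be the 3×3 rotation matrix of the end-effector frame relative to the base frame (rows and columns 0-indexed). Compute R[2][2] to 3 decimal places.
1.000

End-effector z-axis (col 2 of R) = (0.0000,0.0000,1.0000)
R[2][2] = 1.0000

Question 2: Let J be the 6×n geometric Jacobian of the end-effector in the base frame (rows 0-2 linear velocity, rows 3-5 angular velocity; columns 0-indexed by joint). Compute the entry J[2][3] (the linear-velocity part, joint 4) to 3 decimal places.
1.000

prismatic axis z_3 = (0.0000,0.0000,1.0000)
J_v[:, 3] = z_3; J_ω[:, 3] = (0,0,0)
entry J[2][3] = 1.0000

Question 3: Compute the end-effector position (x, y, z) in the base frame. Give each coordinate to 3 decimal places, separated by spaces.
after link 1: o_1 = (0.0000, -3.0000, 2.0000)
after link 2: o_2 = (-5.0000, -3.0000, 6.0000)
after link 3: o_3 = (-10.0000, -3.0000, 8.0000)
after link 4: o_4 = (-10.0000, -7.0000, 12.0000)
after link 5: o_5 = (-8.0000, -7.0000, 12.0000)

-8.000 -7.000 12.000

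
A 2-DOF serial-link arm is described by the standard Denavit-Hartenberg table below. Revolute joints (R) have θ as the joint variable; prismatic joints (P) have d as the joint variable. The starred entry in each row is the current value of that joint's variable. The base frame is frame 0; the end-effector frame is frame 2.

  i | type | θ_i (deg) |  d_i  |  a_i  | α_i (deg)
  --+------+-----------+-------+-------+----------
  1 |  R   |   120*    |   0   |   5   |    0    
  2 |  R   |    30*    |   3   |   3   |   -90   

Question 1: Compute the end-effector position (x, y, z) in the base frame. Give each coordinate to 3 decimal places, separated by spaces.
after link 1: o_1 = (-2.5000, 4.3301, 0.0000)
after link 2: o_2 = (-5.0981, 5.8301, 3.0000)

-5.098 5.830 3.000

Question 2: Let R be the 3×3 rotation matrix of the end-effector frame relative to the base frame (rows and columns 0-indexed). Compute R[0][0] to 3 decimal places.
-0.866

End-effector x-axis (col 0 of R) = (-0.8660,0.5000,0.0000)
R[0][0] = -0.8660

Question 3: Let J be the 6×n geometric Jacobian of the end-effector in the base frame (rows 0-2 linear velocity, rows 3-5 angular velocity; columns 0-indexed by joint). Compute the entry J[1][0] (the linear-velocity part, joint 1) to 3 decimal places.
-5.098

axis z_0 = ẑ; lever o_n−o_0 = (-5.0981,5.8301,3.0000)
cross product → J_v[:, 0] = (-5.8301,-5.0981,0.0000)
J_ω[:, 0] = z_0
entry J[1][0] = -5.0981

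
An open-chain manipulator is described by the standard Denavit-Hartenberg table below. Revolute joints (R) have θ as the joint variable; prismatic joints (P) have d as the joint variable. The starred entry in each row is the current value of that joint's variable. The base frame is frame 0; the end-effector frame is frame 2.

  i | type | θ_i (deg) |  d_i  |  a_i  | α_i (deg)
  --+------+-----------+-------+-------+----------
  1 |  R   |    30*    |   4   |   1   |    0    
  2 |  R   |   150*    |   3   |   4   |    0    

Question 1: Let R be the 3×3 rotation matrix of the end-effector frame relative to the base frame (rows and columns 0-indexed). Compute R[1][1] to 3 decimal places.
-1.000

End-effector y-axis (col 1 of R) = (0.0000,-1.0000,0.0000)
R[1][1] = -1.0000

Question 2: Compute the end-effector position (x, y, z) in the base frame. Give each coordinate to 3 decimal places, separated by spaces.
after link 1: o_1 = (0.8660, 0.5000, 4.0000)
after link 2: o_2 = (-3.1340, 0.5000, 7.0000)

-3.134 0.500 7.000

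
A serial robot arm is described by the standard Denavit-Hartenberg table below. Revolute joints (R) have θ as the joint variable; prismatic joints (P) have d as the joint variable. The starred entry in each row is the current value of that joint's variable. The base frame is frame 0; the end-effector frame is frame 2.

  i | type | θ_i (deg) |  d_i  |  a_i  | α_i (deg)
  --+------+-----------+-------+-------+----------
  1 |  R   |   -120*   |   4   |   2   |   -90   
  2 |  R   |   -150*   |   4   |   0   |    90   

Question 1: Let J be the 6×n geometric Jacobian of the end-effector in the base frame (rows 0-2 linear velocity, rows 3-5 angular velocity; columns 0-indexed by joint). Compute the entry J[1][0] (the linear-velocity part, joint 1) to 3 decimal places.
axis z_0 = ẑ; lever o_n−o_0 = (2.4641,-3.7321,4.0000)
cross product → J_v[:, 0] = (3.7321,2.4641,-0.0000)
J_ω[:, 0] = z_0
entry J[1][0] = 2.4641

2.464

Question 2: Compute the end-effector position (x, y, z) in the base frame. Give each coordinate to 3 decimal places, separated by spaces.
after link 1: o_1 = (-1.0000, -1.7321, 4.0000)
after link 2: o_2 = (2.4641, -3.7321, 4.0000)

2.464 -3.732 4.000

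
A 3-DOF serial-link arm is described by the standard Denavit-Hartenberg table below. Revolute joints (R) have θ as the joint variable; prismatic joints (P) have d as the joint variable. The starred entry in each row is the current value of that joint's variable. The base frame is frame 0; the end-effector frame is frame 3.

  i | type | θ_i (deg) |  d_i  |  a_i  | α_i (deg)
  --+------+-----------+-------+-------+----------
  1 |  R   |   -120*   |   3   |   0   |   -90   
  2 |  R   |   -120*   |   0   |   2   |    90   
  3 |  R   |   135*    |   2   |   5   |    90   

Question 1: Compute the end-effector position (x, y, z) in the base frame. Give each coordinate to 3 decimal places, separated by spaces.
after link 1: o_1 = (0.0000, 0.0000, 3.0000)
after link 2: o_2 = (0.5000, 0.8660, 4.7321)
after link 3: o_3 = (3.5440, -0.9327, 0.6702)

3.544 -0.933 0.670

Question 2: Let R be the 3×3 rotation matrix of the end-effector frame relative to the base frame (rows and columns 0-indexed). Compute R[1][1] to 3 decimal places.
End-effector y-axis (col 1 of R) = (0.4330,0.7500,-0.5000)
R[1][1] = 0.7500

0.750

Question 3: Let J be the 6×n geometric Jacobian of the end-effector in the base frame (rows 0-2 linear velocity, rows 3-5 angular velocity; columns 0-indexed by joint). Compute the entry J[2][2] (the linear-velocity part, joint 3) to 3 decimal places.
-3.062

axis z_2 = (0.4330,0.7500,-0.5000); lever o_n−o_2 = (3.0440,-1.7987,-4.0619)
cross product → J_v[:, 2] = (-3.9457,0.2368,-3.0619)
J_ω[:, 2] = z_2
entry J[2][2] = -3.0619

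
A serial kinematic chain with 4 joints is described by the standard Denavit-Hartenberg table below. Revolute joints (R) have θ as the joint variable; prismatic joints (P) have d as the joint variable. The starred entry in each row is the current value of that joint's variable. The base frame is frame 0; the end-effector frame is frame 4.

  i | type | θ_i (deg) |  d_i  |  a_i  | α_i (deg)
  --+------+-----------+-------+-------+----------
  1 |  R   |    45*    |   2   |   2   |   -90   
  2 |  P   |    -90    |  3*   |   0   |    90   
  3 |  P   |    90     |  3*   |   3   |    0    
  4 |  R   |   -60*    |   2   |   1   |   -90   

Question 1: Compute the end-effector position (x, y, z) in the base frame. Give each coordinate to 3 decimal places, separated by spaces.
after link 1: o_1 = (1.4142, 1.4142, 2.0000)
after link 2: o_2 = (-0.7071, 3.5355, 2.0000)
after link 3: o_3 = (-4.9497, 3.5355, 2.0000)
after link 4: o_4 = (-6.7175, 2.4749, 2.8660)

-6.718 2.475 2.866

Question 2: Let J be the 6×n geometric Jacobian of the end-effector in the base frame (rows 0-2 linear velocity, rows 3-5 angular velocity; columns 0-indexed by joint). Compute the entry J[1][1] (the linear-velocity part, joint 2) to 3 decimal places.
prismatic axis z_1 = (-0.7071,0.7071,0.0000)
J_v[:, 1] = z_1; J_ω[:, 1] = (0,0,0)
entry J[1][1] = 0.7071

0.707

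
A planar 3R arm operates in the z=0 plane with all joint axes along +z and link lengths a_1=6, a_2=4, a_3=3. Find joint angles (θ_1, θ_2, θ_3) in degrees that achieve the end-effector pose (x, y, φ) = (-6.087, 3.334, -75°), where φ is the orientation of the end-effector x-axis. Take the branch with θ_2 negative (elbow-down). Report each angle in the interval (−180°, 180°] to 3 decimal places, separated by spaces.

wrist centre = target − a_3·(cos φ, sin φ) = (-6.8635, 6.2318)
cos θ_2 = (85.9421−6²−4²)/(2·6·4) = 0.7071; θ_2 = -44.9984° (elbow-down)
β = atan2(6.2318,-6.8635) = 137.7617°; ψ = atan2(-2.8283,8.8285) = -17.7636°
θ_1 = β − ψ = 155.5253°
θ_3 = φ − θ_1 − θ_2 = 174.4731° (wrapped to (-180°,180°])

155.525 -44.998 174.473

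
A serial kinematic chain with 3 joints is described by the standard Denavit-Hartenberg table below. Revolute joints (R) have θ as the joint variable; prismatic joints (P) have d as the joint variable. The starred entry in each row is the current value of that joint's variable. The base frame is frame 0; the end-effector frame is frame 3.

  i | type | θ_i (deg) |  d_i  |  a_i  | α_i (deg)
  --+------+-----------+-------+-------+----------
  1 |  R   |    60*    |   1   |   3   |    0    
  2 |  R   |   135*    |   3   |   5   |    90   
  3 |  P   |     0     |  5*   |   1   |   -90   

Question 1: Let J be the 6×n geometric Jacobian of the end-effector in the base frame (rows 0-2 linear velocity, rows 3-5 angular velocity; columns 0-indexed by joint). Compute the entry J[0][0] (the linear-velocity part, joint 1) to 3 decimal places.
axis z_0 = ẑ; lever o_n−o_0 = (-5.5897,5.8748,4.0000)
cross product → J_v[:, 0] = (-5.8748,-5.5897,0.0000)
J_ω[:, 0] = z_0
entry J[0][0] = -5.8748

-5.875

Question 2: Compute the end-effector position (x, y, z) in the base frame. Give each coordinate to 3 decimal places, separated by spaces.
-5.590 5.875 4.000

after link 1: o_1 = (1.5000, 2.5981, 1.0000)
after link 2: o_2 = (-3.3296, 1.3040, 4.0000)
after link 3: o_3 = (-5.5897, 5.8748, 4.0000)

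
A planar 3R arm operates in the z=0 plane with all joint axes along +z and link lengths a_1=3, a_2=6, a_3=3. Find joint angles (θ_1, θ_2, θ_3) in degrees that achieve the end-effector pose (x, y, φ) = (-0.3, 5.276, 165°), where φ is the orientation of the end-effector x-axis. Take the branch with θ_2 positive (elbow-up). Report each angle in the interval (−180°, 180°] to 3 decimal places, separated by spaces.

-30.010 120.010 75.000

wrist centre = target − a_3·(cos φ, sin φ) = (2.5978, 4.4995)
cos θ_2 = (26.9943−3²−6²)/(2·3·6) = -0.5002; θ_2 = 120.0104° (elbow-up)
β = atan2(4.4995,2.5978) = 60.0003°; ψ = atan2(5.1956,-0.0009) = 90.0104°
θ_1 = β − ψ = -30.0101°
θ_3 = φ − θ_1 − θ_2 = 74.9997° (wrapped to (-180°,180°])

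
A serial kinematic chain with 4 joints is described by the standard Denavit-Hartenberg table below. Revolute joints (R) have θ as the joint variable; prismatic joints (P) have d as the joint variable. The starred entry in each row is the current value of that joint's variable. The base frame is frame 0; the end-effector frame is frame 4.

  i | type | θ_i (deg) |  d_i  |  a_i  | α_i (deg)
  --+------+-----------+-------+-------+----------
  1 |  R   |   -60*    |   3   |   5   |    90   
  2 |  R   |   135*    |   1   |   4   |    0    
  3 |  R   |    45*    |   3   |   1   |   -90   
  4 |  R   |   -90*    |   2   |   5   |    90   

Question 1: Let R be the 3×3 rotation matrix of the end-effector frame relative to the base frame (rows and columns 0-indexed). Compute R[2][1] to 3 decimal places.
-1.000

End-effector y-axis (col 1 of R) = (-0.0000,0.0000,-1.0000)
R[2][1] = -1.0000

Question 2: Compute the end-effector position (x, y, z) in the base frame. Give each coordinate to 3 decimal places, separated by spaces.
after link 1: o_1 = (2.5000, -4.3301, 3.0000)
after link 2: o_2 = (0.2198, -2.3806, 5.8284)
after link 3: o_3 = (-2.8783, -3.0146, 5.8284)
after link 4: o_4 = (-7.2084, -5.5146, 3.8284)

-7.208 -5.515 3.828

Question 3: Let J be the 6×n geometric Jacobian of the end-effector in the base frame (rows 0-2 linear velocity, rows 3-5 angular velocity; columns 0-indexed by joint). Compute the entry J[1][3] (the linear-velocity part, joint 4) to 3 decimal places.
axis z_3 = (-0.0000,0.0000,-1.0000); lever o_n−o_3 = (-4.3301,-2.5000,-2.0000)
cross product → J_v[:, 3] = (-2.5000,4.3301,0.0000)
J_ω[:, 3] = z_3
entry J[1][3] = 4.3301

4.330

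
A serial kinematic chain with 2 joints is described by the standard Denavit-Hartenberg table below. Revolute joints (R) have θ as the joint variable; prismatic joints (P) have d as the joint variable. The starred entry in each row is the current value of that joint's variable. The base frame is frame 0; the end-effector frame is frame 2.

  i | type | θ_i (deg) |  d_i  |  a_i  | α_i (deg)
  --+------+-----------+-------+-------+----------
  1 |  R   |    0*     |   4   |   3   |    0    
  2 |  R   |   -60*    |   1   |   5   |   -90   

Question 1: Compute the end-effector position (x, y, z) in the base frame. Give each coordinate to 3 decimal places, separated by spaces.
5.500 -4.330 5.000

after link 1: o_1 = (3.0000, 0.0000, 4.0000)
after link 2: o_2 = (5.5000, -4.3301, 5.0000)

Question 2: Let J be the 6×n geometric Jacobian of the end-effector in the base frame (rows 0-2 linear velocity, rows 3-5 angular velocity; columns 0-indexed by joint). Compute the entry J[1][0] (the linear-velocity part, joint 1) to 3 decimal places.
axis z_0 = ẑ; lever o_n−o_0 = (5.5000,-4.3301,5.0000)
cross product → J_v[:, 0] = (4.3301,5.5000,-0.0000)
J_ω[:, 0] = z_0
entry J[1][0] = 5.5000

5.500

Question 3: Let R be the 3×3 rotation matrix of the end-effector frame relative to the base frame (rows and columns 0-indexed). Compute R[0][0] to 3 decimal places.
End-effector x-axis (col 0 of R) = (0.5000,-0.8660,0.0000)
R[0][0] = 0.5000

0.500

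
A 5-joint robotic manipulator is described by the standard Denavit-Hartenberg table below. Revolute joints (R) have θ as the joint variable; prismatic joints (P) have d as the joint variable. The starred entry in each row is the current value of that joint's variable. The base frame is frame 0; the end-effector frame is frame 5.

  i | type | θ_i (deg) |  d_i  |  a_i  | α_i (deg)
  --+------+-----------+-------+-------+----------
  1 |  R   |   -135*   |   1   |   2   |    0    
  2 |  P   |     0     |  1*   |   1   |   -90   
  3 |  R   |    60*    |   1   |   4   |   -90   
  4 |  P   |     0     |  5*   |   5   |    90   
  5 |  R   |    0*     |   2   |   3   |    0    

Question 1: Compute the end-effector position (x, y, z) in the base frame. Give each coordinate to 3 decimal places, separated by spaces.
-1.181 -5.423 -10.892

after link 1: o_1 = (-1.4142, -1.4142, 1.0000)
after link 2: o_2 = (-2.1213, -2.1213, 2.0000)
after link 3: o_3 = (-2.8284, -4.2426, -1.4641)
after link 4: o_4 = (-1.5343, -2.9485, -8.2942)
after link 5: o_5 = (-1.1808, -5.4234, -10.8923)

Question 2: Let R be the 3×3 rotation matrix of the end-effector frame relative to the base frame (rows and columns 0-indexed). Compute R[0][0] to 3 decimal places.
-0.354

End-effector x-axis (col 0 of R) = (-0.3536,-0.3536,-0.8660)
R[0][0] = -0.3536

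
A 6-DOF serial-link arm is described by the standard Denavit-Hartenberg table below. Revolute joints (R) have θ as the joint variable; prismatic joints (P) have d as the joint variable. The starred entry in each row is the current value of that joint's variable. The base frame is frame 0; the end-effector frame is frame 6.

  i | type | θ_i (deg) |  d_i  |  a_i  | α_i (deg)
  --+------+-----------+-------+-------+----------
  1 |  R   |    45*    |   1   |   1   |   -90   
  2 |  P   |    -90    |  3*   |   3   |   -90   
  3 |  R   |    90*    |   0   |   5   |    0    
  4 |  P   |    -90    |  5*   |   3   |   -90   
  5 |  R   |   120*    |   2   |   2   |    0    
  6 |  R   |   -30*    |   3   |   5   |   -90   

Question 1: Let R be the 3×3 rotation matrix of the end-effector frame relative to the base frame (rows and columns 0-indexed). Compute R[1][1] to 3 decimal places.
0.707

End-effector y-axis (col 1 of R) = (-0.7071,0.7071,0.0000)
R[1][1] = 0.7071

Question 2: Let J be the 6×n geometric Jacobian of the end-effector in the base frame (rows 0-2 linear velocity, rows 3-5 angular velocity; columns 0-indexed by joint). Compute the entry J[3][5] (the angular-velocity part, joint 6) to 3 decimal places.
axis z_5 = (0.7071,-0.7071,-0.0000); lever o_n−o_5 = (-1.4142,-5.6569,0.0000)
cross product → J_v[:, 5] = (-0.0000,-0.0000,-5.0000)
J_ω[:, 5] = z_5
entry J[3][5] = 0.7071

0.707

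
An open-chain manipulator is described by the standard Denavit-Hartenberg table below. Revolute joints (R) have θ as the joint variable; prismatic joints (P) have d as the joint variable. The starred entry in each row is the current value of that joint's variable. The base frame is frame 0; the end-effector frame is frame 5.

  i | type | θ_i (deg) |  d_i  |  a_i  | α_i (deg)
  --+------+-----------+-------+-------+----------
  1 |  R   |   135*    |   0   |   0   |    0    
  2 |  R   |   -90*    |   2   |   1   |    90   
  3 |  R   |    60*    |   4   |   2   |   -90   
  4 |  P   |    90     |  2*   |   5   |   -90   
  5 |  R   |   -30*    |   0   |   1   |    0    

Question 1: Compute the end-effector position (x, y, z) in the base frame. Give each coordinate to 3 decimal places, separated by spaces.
-1.436 1.203 4.982

after link 1: o_1 = (0.0000, 0.0000, 0.0000)
after link 2: o_2 = (0.7071, 0.7071, 2.0000)
after link 3: o_3 = (4.2426, -1.4142, 3.7321)
after link 4: o_4 = (-0.5176, 0.8966, 4.7321)
after link 5: o_5 = (-1.4362, 1.2028, 4.9821)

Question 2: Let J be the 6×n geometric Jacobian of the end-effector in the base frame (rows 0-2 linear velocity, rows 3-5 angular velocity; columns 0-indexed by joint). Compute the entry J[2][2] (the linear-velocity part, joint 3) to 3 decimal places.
-1.165

axis z_2 = (0.7071,-0.7071,0.0000); lever o_n−o_2 = (-2.1433,0.4957,2.9821)
cross product → J_v[:, 2] = (-2.1086,-2.1086,-1.1651)
J_ω[:, 2] = z_2
entry J[2][2] = -1.1651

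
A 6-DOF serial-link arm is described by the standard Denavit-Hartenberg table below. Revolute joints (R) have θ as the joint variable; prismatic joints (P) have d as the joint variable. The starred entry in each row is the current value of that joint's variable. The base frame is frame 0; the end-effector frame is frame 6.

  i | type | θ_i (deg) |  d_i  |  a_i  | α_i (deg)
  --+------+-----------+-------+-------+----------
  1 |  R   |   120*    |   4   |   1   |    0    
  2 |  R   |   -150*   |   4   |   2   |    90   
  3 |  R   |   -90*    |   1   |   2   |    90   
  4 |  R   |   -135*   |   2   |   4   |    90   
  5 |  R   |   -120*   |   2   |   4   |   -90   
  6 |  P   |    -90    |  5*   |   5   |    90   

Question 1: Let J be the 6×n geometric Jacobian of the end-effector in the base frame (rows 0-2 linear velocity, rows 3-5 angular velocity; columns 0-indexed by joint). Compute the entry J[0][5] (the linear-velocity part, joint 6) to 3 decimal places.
prismatic axis z_5 = (0.7392,0.2803,0.6124)
J_v[:, 5] = z_5; J_ω[:, 5] = (0,0,0)
entry J[0][5] = 0.7392

0.739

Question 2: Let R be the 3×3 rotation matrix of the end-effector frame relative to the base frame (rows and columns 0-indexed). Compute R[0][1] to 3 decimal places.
0.739

End-effector y-axis (col 1 of R) = (0.7392,0.2803,0.6124)
R[0][1] = 0.7392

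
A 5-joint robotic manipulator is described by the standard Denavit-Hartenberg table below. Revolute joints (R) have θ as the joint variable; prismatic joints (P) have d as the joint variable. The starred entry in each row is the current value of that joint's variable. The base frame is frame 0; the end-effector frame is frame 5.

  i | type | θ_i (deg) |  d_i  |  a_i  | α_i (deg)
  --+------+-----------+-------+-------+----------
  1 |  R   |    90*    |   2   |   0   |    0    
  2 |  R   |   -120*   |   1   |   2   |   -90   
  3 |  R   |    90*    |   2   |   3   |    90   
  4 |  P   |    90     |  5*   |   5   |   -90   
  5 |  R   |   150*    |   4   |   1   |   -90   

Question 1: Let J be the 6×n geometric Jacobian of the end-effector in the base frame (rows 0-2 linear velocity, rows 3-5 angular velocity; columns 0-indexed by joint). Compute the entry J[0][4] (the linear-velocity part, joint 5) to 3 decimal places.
axis z_4 = (-0.0000,0.0000,1.0000); lever o_n−o_4 = (-0.8660,-0.5000,4.0000)
cross product → J_v[:, 4] = (0.5000,-0.8660,0.0000)
J_ω[:, 4] = z_4
entry J[0][4] = 0.5000

0.500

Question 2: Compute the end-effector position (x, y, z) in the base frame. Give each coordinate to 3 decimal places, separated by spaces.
after link 1: o_1 = (0.0000, 0.0000, 2.0000)
after link 2: o_2 = (1.7321, -1.0000, 3.0000)
after link 3: o_3 = (2.7321, 0.7321, 0.0000)
after link 4: o_4 = (9.5622, 2.5622, 0.0000)
after link 5: o_5 = (8.6962, 2.0622, 4.0000)

8.696 2.062 4.000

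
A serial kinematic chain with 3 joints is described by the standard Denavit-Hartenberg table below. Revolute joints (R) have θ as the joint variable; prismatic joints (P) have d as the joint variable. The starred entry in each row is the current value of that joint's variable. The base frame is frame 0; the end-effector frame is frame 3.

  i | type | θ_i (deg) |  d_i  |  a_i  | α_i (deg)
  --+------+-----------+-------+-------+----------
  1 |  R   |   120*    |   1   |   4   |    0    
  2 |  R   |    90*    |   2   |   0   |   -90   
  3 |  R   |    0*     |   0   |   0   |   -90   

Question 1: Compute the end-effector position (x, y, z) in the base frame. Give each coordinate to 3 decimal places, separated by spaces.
after link 1: o_1 = (-2.0000, 3.4641, 1.0000)
after link 2: o_2 = (-2.0000, 3.4641, 3.0000)
after link 3: o_3 = (-2.0000, 3.4641, 3.0000)

-2.000 3.464 3.000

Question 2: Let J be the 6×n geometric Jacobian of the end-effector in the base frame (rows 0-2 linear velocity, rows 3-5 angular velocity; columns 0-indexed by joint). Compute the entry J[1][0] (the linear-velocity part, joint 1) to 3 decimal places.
axis z_0 = ẑ; lever o_n−o_0 = (-2.0000,3.4641,3.0000)
cross product → J_v[:, 0] = (-3.4641,-2.0000,0.0000)
J_ω[:, 0] = z_0
entry J[1][0] = -2.0000

-2.000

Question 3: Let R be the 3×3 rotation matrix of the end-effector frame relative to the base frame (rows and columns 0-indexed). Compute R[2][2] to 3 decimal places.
End-effector z-axis (col 2 of R) = (0.0000,-0.0000,-1.0000)
R[2][2] = -1.0000

-1.000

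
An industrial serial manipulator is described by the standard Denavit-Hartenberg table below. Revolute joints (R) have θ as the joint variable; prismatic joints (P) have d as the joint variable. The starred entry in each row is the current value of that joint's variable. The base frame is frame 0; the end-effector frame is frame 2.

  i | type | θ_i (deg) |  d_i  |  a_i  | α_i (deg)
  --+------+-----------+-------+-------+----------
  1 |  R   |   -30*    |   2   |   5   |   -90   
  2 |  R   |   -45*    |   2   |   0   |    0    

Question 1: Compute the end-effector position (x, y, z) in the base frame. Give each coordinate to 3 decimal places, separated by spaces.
5.330 -0.768 2.000

after link 1: o_1 = (4.3301, -2.5000, 2.0000)
after link 2: o_2 = (5.3301, -0.7679, 2.0000)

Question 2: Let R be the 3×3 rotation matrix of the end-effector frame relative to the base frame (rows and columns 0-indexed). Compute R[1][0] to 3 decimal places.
End-effector x-axis (col 0 of R) = (0.6124,-0.3536,0.7071)
R[1][0] = -0.3536

-0.354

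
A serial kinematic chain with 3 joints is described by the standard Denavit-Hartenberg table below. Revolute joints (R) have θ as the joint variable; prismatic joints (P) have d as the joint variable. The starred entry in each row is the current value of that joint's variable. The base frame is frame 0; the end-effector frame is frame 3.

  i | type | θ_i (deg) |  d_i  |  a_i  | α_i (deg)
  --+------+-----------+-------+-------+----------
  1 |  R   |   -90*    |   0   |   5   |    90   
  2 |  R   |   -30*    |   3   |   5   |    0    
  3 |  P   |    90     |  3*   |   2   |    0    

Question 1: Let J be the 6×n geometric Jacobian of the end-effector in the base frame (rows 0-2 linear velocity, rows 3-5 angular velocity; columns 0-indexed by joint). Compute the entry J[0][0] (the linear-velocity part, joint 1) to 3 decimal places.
axis z_0 = ẑ; lever o_n−o_0 = (-6.0000,-10.3301,-0.7679)
cross product → J_v[:, 0] = (10.3301,-6.0000,0.0000)
J_ω[:, 0] = z_0
entry J[0][0] = 10.3301

10.330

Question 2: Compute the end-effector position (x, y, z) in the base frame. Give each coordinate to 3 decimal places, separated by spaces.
after link 1: o_1 = (0.0000, -5.0000, 0.0000)
after link 2: o_2 = (-3.0000, -9.3301, -2.5000)
after link 3: o_3 = (-6.0000, -10.3301, -0.7679)

-6.000 -10.330 -0.768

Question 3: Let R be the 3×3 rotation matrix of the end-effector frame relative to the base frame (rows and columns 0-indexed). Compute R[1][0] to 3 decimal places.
End-effector x-axis (col 0 of R) = (0.0000,-0.5000,0.8660)
R[1][0] = -0.5000

-0.500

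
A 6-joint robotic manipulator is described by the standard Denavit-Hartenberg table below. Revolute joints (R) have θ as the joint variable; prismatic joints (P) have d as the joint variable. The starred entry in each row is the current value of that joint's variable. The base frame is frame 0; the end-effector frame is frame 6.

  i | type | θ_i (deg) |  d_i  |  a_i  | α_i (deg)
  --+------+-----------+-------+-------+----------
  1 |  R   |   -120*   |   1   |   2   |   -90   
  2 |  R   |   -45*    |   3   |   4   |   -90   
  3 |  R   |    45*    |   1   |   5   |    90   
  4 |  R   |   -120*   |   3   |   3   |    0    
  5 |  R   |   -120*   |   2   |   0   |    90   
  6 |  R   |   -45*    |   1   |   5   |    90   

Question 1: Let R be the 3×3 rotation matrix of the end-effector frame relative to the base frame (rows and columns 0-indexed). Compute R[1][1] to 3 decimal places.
-0.375

End-effector y-axis (col 1 of R) = (-0.9236,-0.3750,0.0795)
R[1][1] = -0.3750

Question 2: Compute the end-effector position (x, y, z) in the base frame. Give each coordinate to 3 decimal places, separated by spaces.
-2.220 -8.242 4.471

after link 1: o_1 = (-1.0000, -1.7321, 1.0000)
after link 2: o_2 = (0.1839, -5.6815, 3.8284)
after link 3: o_3 = (-4.4816, -6.6912, 5.6213)
after link 4: o_4 = (-1.1823, -7.3407, 8.2084)
after link 5: o_5 = (-0.4576, -8.9139, 9.2084)
after link 6: o_6 = (-2.2204, -8.2425, 4.4712)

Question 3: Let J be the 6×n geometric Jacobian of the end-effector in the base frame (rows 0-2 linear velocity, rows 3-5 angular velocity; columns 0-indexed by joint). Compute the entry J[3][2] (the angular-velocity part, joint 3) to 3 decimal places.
axis z_2 = (-0.3536,-0.6124,-0.7071); lever o_n−o_2 = (-2.4043,-2.5609,0.6428)
cross product → J_v[:, 2] = (-2.2045,1.9273,-0.5669)
J_ω[:, 2] = z_2
entry J[3][2] = -0.3536

-0.354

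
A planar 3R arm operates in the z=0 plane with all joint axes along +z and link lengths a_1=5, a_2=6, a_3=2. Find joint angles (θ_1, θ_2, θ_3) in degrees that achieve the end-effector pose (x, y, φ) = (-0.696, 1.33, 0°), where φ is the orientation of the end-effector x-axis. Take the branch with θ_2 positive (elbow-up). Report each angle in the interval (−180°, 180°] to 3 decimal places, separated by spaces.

wrist centre = target − a_3·(cos φ, sin φ) = (-2.6960, 1.3300)
cos θ_2 = (9.0373−5²−6²)/(2·5·6) = -0.8660; θ_2 = 150.0022° (elbow-up)
β = atan2(1.3300,-2.6960) = 153.7418°; ψ = atan2(2.9998,-0.1963) = 93.7434°
θ_1 = β − ψ = 59.9984°
θ_3 = φ − θ_1 − θ_2 = 149.9994° (wrapped to (-180°,180°])

59.998 150.002 149.999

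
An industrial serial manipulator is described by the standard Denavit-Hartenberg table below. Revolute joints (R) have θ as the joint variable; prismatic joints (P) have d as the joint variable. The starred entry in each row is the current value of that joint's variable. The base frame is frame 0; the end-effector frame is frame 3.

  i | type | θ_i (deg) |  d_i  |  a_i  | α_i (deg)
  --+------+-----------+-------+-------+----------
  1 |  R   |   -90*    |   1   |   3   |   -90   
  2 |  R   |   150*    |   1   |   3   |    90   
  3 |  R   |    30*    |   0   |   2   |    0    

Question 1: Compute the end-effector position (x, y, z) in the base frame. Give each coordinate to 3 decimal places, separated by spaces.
2.000 1.098 -1.366

after link 1: o_1 = (0.0000, -3.0000, 1.0000)
after link 2: o_2 = (1.0000, -0.4019, -0.5000)
after link 3: o_3 = (2.0000, 1.0981, -1.3660)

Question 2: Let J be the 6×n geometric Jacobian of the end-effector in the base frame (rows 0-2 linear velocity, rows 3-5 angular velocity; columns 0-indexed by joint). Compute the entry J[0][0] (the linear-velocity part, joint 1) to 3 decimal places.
-1.098

axis z_0 = ẑ; lever o_n−o_0 = (2.0000,1.0981,-1.3660)
cross product → J_v[:, 0] = (-1.0981,2.0000,0.0000)
J_ω[:, 0] = z_0
entry J[0][0] = -1.0981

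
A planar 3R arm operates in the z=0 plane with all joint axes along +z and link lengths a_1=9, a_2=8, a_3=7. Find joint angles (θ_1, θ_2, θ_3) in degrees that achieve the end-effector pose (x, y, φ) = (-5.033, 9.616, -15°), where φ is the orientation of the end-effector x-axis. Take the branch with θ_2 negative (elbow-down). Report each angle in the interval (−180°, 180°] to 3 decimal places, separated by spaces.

wrist centre = target − a_3·(cos φ, sin φ) = (-11.7945, 11.4277)
cos θ_2 = (269.7029−9²−8²)/(2·9·8) = 0.8660; θ_2 = -30.0038° (elbow-down)
β = atan2(11.4277,-11.7945) = 135.9048°; ψ = atan2(-4.0005,15.9279) = -14.0988°
θ_1 = β − ψ = 150.0036°
θ_3 = φ − θ_1 − θ_2 = -134.9998° (wrapped to (-180°,180°])

150.004 -30.004 -135.000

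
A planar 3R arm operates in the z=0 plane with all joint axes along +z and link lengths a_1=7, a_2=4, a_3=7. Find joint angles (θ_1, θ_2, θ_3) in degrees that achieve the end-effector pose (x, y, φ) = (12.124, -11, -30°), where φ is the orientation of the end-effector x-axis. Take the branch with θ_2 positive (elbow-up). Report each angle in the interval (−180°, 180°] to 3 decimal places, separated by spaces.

-72.107 60.005 -17.898

wrist centre = target − a_3·(cos φ, sin φ) = (6.0618, -7.5000)
cos θ_2 = (92.9957−7²−4²)/(2·7·4) = 0.4999; θ_2 = 60.0051° (elbow-up)
β = atan2(-7.5000,6.0618) = -51.0534°; ψ = atan2(3.4643,8.9997) = 21.0534°
θ_1 = β − ψ = -72.1067°
θ_3 = φ − θ_1 − θ_2 = -17.8984° (wrapped to (-180°,180°])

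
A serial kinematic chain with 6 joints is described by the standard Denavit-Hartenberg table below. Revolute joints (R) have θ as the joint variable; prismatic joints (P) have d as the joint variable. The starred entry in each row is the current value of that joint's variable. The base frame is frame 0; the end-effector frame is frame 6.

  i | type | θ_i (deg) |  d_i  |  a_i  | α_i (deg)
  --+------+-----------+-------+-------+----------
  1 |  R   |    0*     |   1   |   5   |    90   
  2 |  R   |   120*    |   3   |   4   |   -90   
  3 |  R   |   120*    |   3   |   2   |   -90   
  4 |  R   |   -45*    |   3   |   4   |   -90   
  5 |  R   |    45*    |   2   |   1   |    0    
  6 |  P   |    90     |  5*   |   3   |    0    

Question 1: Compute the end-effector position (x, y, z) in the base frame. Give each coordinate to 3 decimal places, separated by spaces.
5.374 4.516 0.595

after link 1: o_1 = (5.0000, 0.0000, 1.0000)
after link 2: o_2 = (3.0000, -3.0000, 4.4641)
after link 3: o_3 = (0.9019, -1.2679, 2.0981)
after link 4: o_4 = (0.4586, -0.3185, -2.7909)
after link 5: o_5 = (1.4227, 1.6929, -2.6323)
after link 6: o_6 = (5.3739, 4.5163, 0.5950)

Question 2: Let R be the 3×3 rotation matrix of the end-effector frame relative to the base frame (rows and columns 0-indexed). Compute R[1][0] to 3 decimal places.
End-effector x-axis (col 0 of R) = (0.0018,-0.0795,0.9968)
R[1][0] = -0.0795

-0.079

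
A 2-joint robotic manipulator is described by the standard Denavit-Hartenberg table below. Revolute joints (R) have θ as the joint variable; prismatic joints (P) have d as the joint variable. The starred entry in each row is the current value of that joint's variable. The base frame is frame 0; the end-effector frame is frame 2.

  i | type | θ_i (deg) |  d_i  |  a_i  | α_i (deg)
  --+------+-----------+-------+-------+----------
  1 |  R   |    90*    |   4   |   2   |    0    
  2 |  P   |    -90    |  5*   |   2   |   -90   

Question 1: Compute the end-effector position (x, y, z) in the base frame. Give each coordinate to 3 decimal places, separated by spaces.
2.000 2.000 9.000

after link 1: o_1 = (0.0000, 2.0000, 4.0000)
after link 2: o_2 = (2.0000, 2.0000, 9.0000)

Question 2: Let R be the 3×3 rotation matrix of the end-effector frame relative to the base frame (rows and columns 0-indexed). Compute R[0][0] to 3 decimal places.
End-effector x-axis (col 0 of R) = (1.0000,0.0000,0.0000)
R[0][0] = 1.0000

1.000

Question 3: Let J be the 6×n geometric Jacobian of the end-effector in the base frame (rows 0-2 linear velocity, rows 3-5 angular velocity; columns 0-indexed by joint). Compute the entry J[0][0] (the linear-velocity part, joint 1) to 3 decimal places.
-2.000

axis z_0 = ẑ; lever o_n−o_0 = (2.0000,2.0000,9.0000)
cross product → J_v[:, 0] = (-2.0000,2.0000,0.0000)
J_ω[:, 0] = z_0
entry J[0][0] = -2.0000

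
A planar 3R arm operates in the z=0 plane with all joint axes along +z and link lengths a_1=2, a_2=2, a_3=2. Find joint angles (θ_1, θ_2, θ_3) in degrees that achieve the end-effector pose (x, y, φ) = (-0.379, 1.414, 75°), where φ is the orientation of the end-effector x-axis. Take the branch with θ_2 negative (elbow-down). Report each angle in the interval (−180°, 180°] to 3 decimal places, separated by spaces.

-74.994 -149.995 -60.011

wrist centre = target − a_3·(cos φ, sin φ) = (-0.8966, -0.5179)
cos θ_2 = (1.0721−2²−2²)/(2·2·2) = -0.8660; θ_2 = -149.9952° (elbow-down)
β = atan2(-0.5179,-0.8966) = -149.9915°; ψ = atan2(-1.0001,0.2680) = -74.9976°
θ_1 = β − ψ = -74.9939°
θ_3 = φ − θ_1 − θ_2 = -60.0109° (wrapped to (-180°,180°])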